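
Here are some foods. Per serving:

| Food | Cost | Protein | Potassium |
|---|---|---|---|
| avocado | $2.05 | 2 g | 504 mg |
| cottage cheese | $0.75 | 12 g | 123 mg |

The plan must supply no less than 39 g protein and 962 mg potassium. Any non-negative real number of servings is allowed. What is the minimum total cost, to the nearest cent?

avocado only: max(39/2, 962/504) = 19.5 servings → $39.98.
cottage cheese only: max(39/12, 962/123) = 7.821 servings → $5.87.
avocado + cottage cheese with both tight: 1.163 servings and 3.056 servings → $4.68.
The minimum over all feasible corners is $4.68.

$4.68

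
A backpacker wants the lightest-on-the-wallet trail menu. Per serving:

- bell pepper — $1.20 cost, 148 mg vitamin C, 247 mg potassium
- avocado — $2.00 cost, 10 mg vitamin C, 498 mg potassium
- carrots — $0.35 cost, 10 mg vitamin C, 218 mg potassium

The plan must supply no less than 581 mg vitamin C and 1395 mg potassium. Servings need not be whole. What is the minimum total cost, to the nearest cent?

$5.28

An LP optimum is at a vertex; with two nutrient constraints at most two foods are used. Check each candidate.
bell pepper only: max(581/148, 1395/247) = 5.648 servings → $6.78.
avocado only: max(581/10, 1395/498) = 58.1 servings → $116.20.
carrots only: max(581/10, 1395/218) = 58.1 servings → $20.34.
bell pepper + avocado with both tight: 3.866 servings and 0.8837 servings → $6.41.
bell pepper + carrots with both tight: 3.783 servings and 2.113 servings → $5.28.
avocado + carrots with both targets exact would need a negative amount; discard.
So the least-cost plan costs $5.28.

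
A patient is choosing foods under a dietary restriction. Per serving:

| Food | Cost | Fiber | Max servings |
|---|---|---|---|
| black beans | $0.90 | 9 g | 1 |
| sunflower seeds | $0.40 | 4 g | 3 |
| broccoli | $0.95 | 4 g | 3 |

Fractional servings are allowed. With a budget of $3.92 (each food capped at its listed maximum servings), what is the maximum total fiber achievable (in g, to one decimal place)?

28.7 g

Fiber per dollar: black beans 10, sunflower seeds 10, broccoli 4.211.
Take 1 serving of black beans: spends $0.90, +9.0 g fiber (running total 9.0 g).
Take 3 servings of sunflower seeds: spends $1.20, +12.0 g fiber (running total 21.0 g).
Take 1.916 servings of broccoli: spends $1.82, +7.7 g fiber (running total 28.7 g).
Filling greedily by fiber-per-dollar is optimal for one linear limit, giving 28.7 g.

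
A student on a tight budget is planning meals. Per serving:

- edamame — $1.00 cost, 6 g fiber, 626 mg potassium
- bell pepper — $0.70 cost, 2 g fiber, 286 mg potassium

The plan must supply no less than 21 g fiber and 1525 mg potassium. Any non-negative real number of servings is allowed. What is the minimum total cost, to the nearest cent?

$3.50

Minimising a linear cost over {fiber ≥ 21, potassium ≥ 1525, servings ≥ 0} — the optimum is at a vertex, using one or two foods.
edamame only: max(21/6, 1525/626) = 3.5 servings → $3.50.
bell pepper only: max(21/2, 1525/286) = 10.5 servings → $7.35.
edamame + bell pepper with both targets exact would need a negative amount; discard.
So the least-cost plan costs $3.50.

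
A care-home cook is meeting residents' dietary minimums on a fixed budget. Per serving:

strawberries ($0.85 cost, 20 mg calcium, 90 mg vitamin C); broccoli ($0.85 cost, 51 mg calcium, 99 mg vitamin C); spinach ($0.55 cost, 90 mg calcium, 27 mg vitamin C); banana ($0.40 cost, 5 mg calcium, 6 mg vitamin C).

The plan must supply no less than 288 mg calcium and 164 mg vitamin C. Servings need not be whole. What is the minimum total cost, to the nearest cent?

$2.26

For a min-cost LP with two ≥-constraints, a basic feasible solution has at most two positive variables.
strawberries only: max(288/20, 164/90) = 14.4 servings → $12.24.
broccoli only: max(288/51, 164/99) = 5.647 servings → $4.80.
spinach only: max(288/90, 164/27) = 6.074 servings → $3.34.
banana only: max(288/5, 164/6) = 57.6 servings → $23.04.
strawberries + broccoli: the both-tight solution has a negative serving — not a feasible corner.
strawberries + spinach with both tight: 0.9238 servings and 2.995 servings → $2.43.
strawberries + banana with both targets exact would need a negative amount; discard.
broccoli + spinach with both tight: 0.9271 servings and 2.675 servings → $2.26.
broccoli + banana: intersection lies outside the first quadrant.
spinach + banana with both tight: 2.242 servings and 17.24 servings → $8.13.
The minimum over all feasible corners is $2.26.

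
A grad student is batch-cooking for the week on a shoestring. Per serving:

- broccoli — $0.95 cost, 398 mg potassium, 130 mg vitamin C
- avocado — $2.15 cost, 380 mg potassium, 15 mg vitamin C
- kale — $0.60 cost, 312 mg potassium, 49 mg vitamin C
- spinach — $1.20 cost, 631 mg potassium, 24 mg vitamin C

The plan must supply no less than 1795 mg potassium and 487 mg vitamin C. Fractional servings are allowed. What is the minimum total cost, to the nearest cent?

A basic optimal solution has at most two foods positive. Try each food alone and each pair with both targets met exactly.
broccoli only: max(1795/398, 487/130) = 4.51 servings → $4.28.
avocado only: max(1795/380, 487/15) = 32.47 servings → $69.80.
kale only: max(1795/312, 487/49) = 9.939 servings → $5.96.
spinach only: max(1795/631, 487/24) = 20.29 servings → $24.35.
broccoli + avocado with both tight: 3.641 servings and 0.9101 servings → $5.42.
broccoli + kale with both tight: 3.039 servings and 1.877 servings → $4.01.
broccoli + spinach with both tight: 3.645 servings and 0.5453 servings → $4.12.
avocado + kale: intersection lies outside the first quadrant.
avocado + spinach: the both-tight solution has a negative serving — not a feasible corner.
kale + spinach with both targets exact would need a negative amount; discard.
The minimum over all feasible corners is $4.01.

$4.01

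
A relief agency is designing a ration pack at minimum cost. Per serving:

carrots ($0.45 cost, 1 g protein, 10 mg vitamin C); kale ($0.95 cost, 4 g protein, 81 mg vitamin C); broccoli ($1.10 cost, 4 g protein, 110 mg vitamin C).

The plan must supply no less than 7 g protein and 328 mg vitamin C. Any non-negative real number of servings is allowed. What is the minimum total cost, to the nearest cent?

Two binding constraints pin down two serving amounts, so the optimal mix uses at most two foods. The candidates are each food alone (scaled to the tighter of protein/vitamin C) and each pair with both constraints tight.
carrots only: max(7/1, 328/10) = 32.8 servings → $14.76.
kale only: max(7/4, 328/81) = 4.049 servings → $3.85.
broccoli only: max(7/4, 328/110) = 2.982 servings → $3.28.
carrots + kale with both targets exact would need a negative amount; discard.
carrots + broccoli: intersection lies outside the first quadrant.
kale + broccoli: the both-tight solution has a negative serving — not a feasible corner.
Cheapest feasible corner: $3.28.

$3.28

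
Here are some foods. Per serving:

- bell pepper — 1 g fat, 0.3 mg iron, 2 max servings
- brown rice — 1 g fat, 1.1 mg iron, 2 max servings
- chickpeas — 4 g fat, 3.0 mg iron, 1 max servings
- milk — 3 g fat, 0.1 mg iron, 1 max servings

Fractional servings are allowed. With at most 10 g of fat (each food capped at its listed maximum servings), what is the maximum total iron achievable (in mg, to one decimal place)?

5.9 mg

Iron per g fat: brown rice 1.1, chickpeas 0.75, bell pepper 0.3, milk 0.03333.
Take 2 servings of brown rice: uses 2 g fat, +2.2 mg iron (running total 2.2 mg).
Take 1 serving of chickpeas: uses 4 g fat, +3.0 mg iron (running total 5.2 mg).
Take 2 servings of bell pepper: uses 2 g fat, +0.6 mg iron (running total 5.8 mg).
Take 0.6667 servings of milk: uses 2 g fat, +0.1 mg iron (running total 5.9 mg).
Filling greedily by iron-per-g fat is optimal for one linear limit, giving 5.9 mg.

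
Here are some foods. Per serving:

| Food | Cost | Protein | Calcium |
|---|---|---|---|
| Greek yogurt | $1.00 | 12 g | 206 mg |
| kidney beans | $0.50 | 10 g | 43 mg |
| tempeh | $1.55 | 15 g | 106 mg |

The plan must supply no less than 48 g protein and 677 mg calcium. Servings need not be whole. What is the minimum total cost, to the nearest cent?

$3.62

The cheapest plan sits at a corner of the feasible region — with two constraints it uses at most two foods.
Greek yogurt only: max(48/12, 677/206) = 4 servings → $4.00.
kidney beans only: max(48/10, 677/43) = 15.74 servings → $7.87.
tempeh only: max(48/15, 677/106) = 6.387 servings → $9.90.
Greek yogurt + kidney beans with both tight: 3.048 servings and 1.142 servings → $3.62.
Greek yogurt + tempeh with both tight: 2.787 servings and 0.9703 servings → $4.29.
kidney beans + tempeh: intersection lies outside the first quadrant.
So the least-cost plan costs $3.62.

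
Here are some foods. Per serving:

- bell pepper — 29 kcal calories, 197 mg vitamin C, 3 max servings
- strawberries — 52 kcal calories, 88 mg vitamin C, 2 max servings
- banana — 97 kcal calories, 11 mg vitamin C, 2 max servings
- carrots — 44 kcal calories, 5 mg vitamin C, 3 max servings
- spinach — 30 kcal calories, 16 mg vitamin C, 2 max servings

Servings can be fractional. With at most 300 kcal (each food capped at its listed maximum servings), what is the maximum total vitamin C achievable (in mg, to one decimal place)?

804.6 mg

Vitamin C per kcal: bell pepper 6.793, strawberries 1.692, spinach 0.5333, carrots 0.1136, banana 0.1134.
Take 3 servings of bell pepper: uses 87 kcal, +591.0 mg vitamin C (running total 591.0 mg).
Take 2 servings of strawberries: uses 104 kcal, +176.0 mg vitamin C (running total 767.0 mg).
Take 2 servings of spinach: uses 60 kcal, +32.0 mg vitamin C (running total 799.0 mg).
Take 1.114 servings of carrots: uses 49 kcal, +5.6 mg vitamin C (running total 804.6 mg).
Filling greedily by vitamin C-per-kcal is optimal for one linear limit, giving 804.6 mg.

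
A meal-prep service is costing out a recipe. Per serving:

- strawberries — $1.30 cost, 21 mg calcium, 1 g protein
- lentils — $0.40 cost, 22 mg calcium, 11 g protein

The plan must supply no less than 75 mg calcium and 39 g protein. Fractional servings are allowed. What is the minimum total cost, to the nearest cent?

$1.42

A basic optimal solution has at most two foods positive. Try each food alone and each pair with both targets met exactly.
strawberries only: max(75/21, 39/1) = 39 servings → $50.70.
lentils only: max(75/22, 39/11) = 3.545 servings → $1.42.
strawberries + lentils with both targets exact would need a negative amount; discard.
Cheapest feasible corner: $1.42.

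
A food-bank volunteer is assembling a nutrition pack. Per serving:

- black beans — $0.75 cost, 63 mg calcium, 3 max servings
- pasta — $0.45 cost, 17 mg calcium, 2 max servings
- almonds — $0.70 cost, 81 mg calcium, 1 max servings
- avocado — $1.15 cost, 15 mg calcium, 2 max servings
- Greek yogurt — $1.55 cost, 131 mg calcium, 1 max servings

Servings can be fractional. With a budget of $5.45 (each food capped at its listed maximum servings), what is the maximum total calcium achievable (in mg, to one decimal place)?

Calcium per dollar: almonds 115.7, Greek yogurt 84.52, black beans 84, pasta 37.78, avocado 13.04.
Take 1 serving of almonds: spends $0.70, +81.0 mg calcium (running total 81.0 mg).
Take 1 serving of Greek yogurt: spends $1.55, +131.0 mg calcium (running total 212.0 mg).
Take 3 servings of black beans: spends $2.25, +189.0 mg calcium (running total 401.0 mg).
Take 2 servings of pasta: spends $0.90, +34.0 mg calcium (running total 435.0 mg).
Take 0.04348 servings of avocado: spends $0.05, +0.7 mg calcium (running total 435.7 mg).
Filling greedily by calcium-per-dollar is optimal for one linear limit, giving 435.7 mg.

435.7 mg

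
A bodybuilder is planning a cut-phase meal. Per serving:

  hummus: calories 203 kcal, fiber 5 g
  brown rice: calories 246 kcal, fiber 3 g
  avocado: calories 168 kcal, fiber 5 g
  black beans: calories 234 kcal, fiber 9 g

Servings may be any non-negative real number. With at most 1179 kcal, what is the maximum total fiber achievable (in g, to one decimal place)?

Fiber per kcal: black beans 0.03846, avocado 0.02976, hummus 0.02463, brown rice 0.0122.
With no serving limits, spend the whole calories allowance on black beans: 1179 kcal / 234 kcal × 9 g = 45.3 g.

45.3 g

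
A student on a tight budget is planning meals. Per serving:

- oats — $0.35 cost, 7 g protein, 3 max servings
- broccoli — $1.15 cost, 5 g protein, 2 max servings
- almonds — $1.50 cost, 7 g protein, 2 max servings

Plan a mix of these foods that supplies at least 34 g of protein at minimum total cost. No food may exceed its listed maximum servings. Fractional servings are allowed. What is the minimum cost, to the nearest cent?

$3.84

Cost per g of protein: oats $0.0500, almonds $0.2143, broccoli $0.2300.
Take 3 servings of oats: +21.0 g protein for $1.05 (total $1.05, still need 13.0 g).
Take 1.857 servings of almonds: +13.0 g protein for $2.79 (total $3.84, still need 0.0 g).
Greedy by cheapest-per-g is optimal for a single linear constraint, so the minimum cost is $3.84.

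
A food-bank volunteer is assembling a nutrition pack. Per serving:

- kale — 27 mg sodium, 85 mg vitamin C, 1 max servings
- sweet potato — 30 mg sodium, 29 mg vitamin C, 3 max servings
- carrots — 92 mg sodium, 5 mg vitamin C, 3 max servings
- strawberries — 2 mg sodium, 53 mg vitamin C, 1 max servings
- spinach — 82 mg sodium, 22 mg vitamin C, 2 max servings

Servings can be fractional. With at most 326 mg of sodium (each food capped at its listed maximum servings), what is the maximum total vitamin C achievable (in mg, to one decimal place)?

Vitamin C per mg sodium: strawberries 26.5, kale 3.148, sweet potato 0.9667, spinach 0.2683, carrots 0.05435.
Take 1 serving of strawberries: uses 2 mg sodium, +53.0 mg vitamin C (running total 53.0 mg).
Take 1 serving of kale: uses 27 mg sodium, +85.0 mg vitamin C (running total 138.0 mg).
Take 3 servings of sweet potato: uses 90 mg sodium, +87.0 mg vitamin C (running total 225.0 mg).
Take 2 servings of spinach: uses 164 mg sodium, +44.0 mg vitamin C (running total 269.0 mg).
Take 0.4674 servings of carrots: uses 43 mg sodium, +2.3 mg vitamin C (running total 271.3 mg).
Greedy by best ratio exhausts the sodium allowance optimally: 271.3 mg.

271.3 mg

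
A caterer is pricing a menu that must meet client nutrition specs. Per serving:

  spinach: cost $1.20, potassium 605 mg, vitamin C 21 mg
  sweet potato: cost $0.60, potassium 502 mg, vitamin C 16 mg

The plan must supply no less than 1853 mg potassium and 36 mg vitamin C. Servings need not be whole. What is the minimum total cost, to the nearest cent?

A basic optimal solution has at most two foods positive. Try each food alone and each pair with both targets met exactly.
spinach only: max(1853/605, 36/21) = 3.063 servings → $3.68.
sweet potato only: max(1853/502, 36/16) = 3.691 servings → $2.21.
spinach + sweet potato with both targets exact would need a negative amount; discard.
So the least-cost plan costs $2.21.

$2.21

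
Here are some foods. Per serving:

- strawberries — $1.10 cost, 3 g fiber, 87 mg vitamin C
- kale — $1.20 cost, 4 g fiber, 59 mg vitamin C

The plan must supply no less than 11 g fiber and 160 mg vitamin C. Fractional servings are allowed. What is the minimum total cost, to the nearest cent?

This is a tiny linear program; its minimum lies at a vertex of the feasible set. List the vertices and price them.
strawberries only: max(11/3, 160/87) = 3.667 servings → $4.03.
kale only: max(11/4, 160/59) = 2.75 servings → $3.30.
strawberries + kale with both targets exact would need a negative amount; discard.
So the least-cost plan costs $3.30.

$3.30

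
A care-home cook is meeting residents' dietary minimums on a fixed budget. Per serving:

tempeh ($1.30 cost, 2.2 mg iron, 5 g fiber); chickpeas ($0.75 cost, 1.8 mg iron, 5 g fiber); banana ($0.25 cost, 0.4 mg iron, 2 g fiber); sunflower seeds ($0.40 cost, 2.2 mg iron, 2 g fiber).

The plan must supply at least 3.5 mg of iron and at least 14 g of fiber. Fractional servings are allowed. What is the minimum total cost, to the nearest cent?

tempeh only: max(3.5/2.2, 14/5) = 2.8 servings → $3.64.
chickpeas only: max(3.5/1.8, 14/5) = 2.8 servings → $2.10.
banana only: max(3.5/0.4, 14/2) = 8.75 servings → $2.19.
sunflower seeds only: max(3.5/2.2, 14/2) = 7 servings → $2.80.
tempeh + chickpeas: intersection lies outside the first quadrant.
tempeh + banana with both tight: 0.5833 servings and 5.542 servings → $2.14.
tempeh + sunflower seeds: the both-tight solution has a negative serving — not a feasible corner.
chickpeas + banana with both tight: 0.875 servings and 4.812 servings → $1.86.
chickpeas + sunflower seeds with both targets exact would need a negative amount; discard.
banana + sunflower seeds with both tight: 6.611 servings and 0.3889 servings → $1.81.
So the least-cost plan costs $1.81.

$1.81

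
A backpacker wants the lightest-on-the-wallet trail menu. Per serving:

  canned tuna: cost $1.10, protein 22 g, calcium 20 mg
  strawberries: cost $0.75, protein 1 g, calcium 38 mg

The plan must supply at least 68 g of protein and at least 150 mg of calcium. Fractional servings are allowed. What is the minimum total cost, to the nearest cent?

An LP optimum is at a vertex; with two nutrient constraints at most two foods are used. Check each candidate.
canned tuna only: max(68/22, 150/20) = 7.5 servings → $8.25.
strawberries only: max(68/1, 150/38) = 68 servings → $51.00.
canned tuna + strawberries with both tight: 2.983 servings and 2.377 servings → $5.06.
Cheapest feasible corner: $5.06.

$5.06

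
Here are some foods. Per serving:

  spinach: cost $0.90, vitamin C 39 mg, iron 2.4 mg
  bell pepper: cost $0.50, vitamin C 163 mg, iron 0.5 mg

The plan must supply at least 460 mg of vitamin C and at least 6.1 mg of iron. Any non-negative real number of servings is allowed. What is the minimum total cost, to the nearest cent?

$3.02

This is a tiny linear program; its minimum lies at a vertex of the feasible set. List the vertices and price them.
spinach only: max(460/39, 6.1/2.4) = 11.79 servings → $10.62.
bell pepper only: max(460/163, 6.1/0.5) = 12.2 servings → $6.10.
spinach + bell pepper with both tight: 2.056 servings and 2.33 servings → $3.02.
The minimum over all feasible corners is $3.02.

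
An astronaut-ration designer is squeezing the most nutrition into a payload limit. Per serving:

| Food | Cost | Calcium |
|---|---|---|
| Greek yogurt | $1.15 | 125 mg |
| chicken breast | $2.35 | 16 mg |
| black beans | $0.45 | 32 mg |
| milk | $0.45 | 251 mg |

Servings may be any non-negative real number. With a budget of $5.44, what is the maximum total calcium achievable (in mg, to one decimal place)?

Calcium per dollar: milk 557.8, Greek yogurt 108.7, black beans 71.11, chicken breast 6.809.
With no serving limits, spend the whole cost allowance on milk: $5.44 / $0.45 × 251 mg = 3034.3 mg.

3034.3 mg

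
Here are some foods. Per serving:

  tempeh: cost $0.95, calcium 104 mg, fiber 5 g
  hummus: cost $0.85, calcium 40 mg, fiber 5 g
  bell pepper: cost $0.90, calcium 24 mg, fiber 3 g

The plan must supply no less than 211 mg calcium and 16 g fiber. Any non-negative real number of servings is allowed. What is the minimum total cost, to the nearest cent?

For a min-cost LP with two ≥-constraints, a basic feasible solution has at most two positive variables.
tempeh only: max(211/104, 16/5) = 3.2 servings → $3.04.
hummus only: max(211/40, 16/5) = 5.275 servings → $4.48.
bell pepper only: max(211/24, 16/3) = 8.792 servings → $7.91.
tempeh + hummus with both tight: 1.297 servings and 1.903 servings → $2.85.
tempeh + bell pepper with both tight: 1.297 servings and 3.172 servings → $4.09.
hummus + bell pepper (both tight): parallel constraints — no distinct corner.
Cheapest feasible corner: $2.85.

$2.85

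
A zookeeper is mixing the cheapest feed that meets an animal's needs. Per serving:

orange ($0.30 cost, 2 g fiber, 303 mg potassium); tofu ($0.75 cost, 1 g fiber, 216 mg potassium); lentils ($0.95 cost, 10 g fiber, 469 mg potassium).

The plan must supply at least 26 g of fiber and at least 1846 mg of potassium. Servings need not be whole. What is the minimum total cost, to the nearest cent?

$2.80

This is a tiny linear program; its minimum lies at a vertex of the feasible set. List the vertices and price them.
orange only: max(26/2, 1846/303) = 13 servings → $3.90.
tofu only: max(26/1, 1846/216) = 26 servings → $19.50.
lentils only: max(26/10, 1846/469) = 3.936 servings → $3.74.
orange + tofu: the both-tight solution has a negative serving — not a feasible corner.
orange + lentils with both tight: 2.995 servings and 2.001 servings → $2.80.
tofu + lentils with both tight: 3.705 servings and 2.229 servings → $4.90.
So the least-cost plan costs $2.80.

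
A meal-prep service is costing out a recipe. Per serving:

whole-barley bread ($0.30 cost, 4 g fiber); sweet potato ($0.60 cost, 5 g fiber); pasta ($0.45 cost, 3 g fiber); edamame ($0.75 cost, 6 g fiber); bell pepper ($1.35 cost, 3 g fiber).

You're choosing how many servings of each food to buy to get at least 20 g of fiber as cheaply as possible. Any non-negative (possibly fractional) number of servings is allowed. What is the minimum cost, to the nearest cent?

Cost per g of fiber: whole-barley bread $0.0750, sweet potato $0.1200, edamame $0.1250, pasta $0.1500, bell pepper $0.4500.
With no serving limits, use only whole-barley bread: 20 g / 4 g = 5 servings × $0.30 = $1.50.

$1.50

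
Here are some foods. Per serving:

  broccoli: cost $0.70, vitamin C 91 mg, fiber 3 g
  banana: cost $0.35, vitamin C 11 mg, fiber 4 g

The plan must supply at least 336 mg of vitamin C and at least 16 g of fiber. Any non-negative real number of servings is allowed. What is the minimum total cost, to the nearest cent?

Two binding constraints pin down two serving amounts, so the optimal mix uses at most two foods. The candidates are each food alone (scaled to the tighter of vitamin C/fiber) and each pair with both constraints tight.
broccoli only: max(336/91, 16/3) = 5.333 servings → $3.73.
banana only: max(336/11, 16/4) = 30.55 servings → $10.69.
broccoli + banana with both tight: 3.529 servings and 1.353 servings → $2.94.
The minimum over all feasible corners is $2.94.

$2.94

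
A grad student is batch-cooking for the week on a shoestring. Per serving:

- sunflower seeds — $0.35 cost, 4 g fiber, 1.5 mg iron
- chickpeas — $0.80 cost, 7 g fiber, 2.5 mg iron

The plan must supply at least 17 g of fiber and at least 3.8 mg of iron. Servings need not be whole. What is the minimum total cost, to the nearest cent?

$1.49

For a min-cost LP with two ≥-constraints, a basic feasible solution has at most two positive variables.
sunflower seeds only: max(17/4, 3.8/1.5) = 4.25 servings → $1.49.
chickpeas only: max(17/7, 3.8/2.5) = 2.429 servings → $1.94.
sunflower seeds + chickpeas with both targets exact would need a negative amount; discard.
So the least-cost plan costs $1.49.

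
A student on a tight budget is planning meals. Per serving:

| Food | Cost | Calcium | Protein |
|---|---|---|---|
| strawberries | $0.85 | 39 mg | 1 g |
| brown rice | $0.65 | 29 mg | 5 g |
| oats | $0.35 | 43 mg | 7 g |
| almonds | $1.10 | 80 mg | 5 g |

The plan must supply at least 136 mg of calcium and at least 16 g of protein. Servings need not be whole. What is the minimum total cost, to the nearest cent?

At the optimum either one food covers both requirements or two foods hit both targets exactly; no other combination can be cheaper.
strawberries only: max(136/39, 16/1) = 16 servings → $13.60.
brown rice only: max(136/29, 16/5) = 4.69 servings → $3.05.
oats only: max(136/43, 16/7) = 3.163 servings → $1.11.
almonds only: max(136/80, 16/5) = 3.2 servings → $3.52.
strawberries + brown rice with both tight: 1.301 servings and 2.94 servings → $3.02.
strawberries + oats with both tight: 1.148 servings and 2.122 servings → $1.72.
strawberries + almonds: the both-tight solution has a negative serving — not a feasible corner.
brown rice + oats: intersection lies outside the first quadrant.
brown rice + almonds with both tight: 2.353 servings and 0.8471 servings → $2.46.
oats + almonds with both tight: 1.739 servings and 0.7652 servings → $1.45.
So the least-cost plan costs $1.11.

$1.11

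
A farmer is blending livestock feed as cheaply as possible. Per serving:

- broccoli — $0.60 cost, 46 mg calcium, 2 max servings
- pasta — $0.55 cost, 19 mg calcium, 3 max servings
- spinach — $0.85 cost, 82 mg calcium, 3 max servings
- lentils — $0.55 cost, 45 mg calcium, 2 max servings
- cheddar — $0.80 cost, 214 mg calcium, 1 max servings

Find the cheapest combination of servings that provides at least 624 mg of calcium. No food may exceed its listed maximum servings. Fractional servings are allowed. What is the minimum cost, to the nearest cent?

$5.42

Cost per mg of calcium: cheddar $0.0037, spinach $0.0104, lentils $0.0122, broccoli $0.0130, pasta $0.0289.
Take 1 serving of cheddar: +214.0 mg calcium for $0.80 (total $0.80, still need 410.0 mg).
Take 3 servings of spinach: +246.0 mg calcium for $2.55 (total $3.35, still need 164.0 mg).
Take 2 servings of lentils: +90.0 mg calcium for $1.10 (total $4.45, still need 74.0 mg).
Take 1.609 servings of broccoli: +74.0 mg calcium for $0.97 (total $5.42, still need 0.0 mg).
Greedy by cheapest-per-mg is optimal for a single linear constraint, so the minimum cost is $5.42.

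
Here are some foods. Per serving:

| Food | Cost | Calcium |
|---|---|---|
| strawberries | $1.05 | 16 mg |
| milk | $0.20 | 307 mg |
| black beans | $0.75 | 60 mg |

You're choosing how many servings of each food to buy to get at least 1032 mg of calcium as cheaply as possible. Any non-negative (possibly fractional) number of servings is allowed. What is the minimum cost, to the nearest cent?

$0.67

Cost per mg of calcium: milk $0.0007, black beans $0.0125, strawberries $0.0656.
With no serving limits, use only milk: 1032 mg / 307 mg = 3.362 servings × $0.20 = $0.67.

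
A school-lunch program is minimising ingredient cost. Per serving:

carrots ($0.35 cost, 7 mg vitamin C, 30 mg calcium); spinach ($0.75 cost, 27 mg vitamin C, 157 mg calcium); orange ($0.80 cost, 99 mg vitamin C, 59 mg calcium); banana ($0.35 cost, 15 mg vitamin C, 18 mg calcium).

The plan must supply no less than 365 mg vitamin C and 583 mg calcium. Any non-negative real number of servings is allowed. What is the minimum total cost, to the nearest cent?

carrots only: max(365/7, 583/30) = 52.14 servings → $18.25.
spinach only: max(365/27, 583/157) = 13.52 servings → $10.14.
orange only: max(365/99, 583/59) = 9.881 servings → $7.91.
banana only: max(365/15, 583/18) = 32.39 servings → $11.34.
carrots + spinach: the both-tight solution has a negative serving — not a feasible corner.
carrots + orange with both tight: 14.15 servings and 2.686 servings → $7.10.
carrots + banana with both tight: 6.713 servings and 21.2 servings → $9.77.
spinach + orange with both tight: 2.594 servings and 2.979 servings → $4.33.
spinach + banana with both tight: 1.164 servings and 22.24 servings → $8.66.
orange + banana with both targets exact would need a negative amount; discard.
The minimum over all feasible corners is $4.33.

$4.33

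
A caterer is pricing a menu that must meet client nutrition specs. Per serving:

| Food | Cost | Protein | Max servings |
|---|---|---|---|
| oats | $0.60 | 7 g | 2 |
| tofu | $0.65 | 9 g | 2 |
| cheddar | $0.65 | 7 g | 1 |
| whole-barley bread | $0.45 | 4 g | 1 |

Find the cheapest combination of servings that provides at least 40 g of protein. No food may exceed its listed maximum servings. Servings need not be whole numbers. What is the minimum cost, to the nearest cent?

$3.26

Cost per g of protein: tofu $0.0722, oats $0.0857, cheddar $0.0929, whole-barley bread $0.1125.
Take 2 servings of tofu: +18.0 g protein for $1.30 (total $1.30, still need 22.0 g).
Take 2 servings of oats: +14.0 g protein for $1.20 (total $2.50, still need 8.0 g).
Take 1 serving of cheddar: +7.0 g protein for $0.65 (total $3.15, still need 1.0 g).
Take 0.25 servings of whole-barley bread: +1.0 g protein for $0.11 (total $3.26, still need 0.0 g).
Filling from the cheapest source first is optimal under one linear minimum: $3.26.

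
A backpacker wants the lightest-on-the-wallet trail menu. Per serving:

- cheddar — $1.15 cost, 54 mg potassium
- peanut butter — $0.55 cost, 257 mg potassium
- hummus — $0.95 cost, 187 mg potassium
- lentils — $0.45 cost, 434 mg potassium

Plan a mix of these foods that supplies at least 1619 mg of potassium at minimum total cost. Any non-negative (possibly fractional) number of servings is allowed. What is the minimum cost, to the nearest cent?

Cost per mg of potassium: lentils $0.0010, peanut butter $0.0021, hummus $0.0051, cheddar $0.0213.
With no serving limits, use only lentils: 1619 mg / 434 mg = 3.73 servings × $0.45 = $1.68.

$1.68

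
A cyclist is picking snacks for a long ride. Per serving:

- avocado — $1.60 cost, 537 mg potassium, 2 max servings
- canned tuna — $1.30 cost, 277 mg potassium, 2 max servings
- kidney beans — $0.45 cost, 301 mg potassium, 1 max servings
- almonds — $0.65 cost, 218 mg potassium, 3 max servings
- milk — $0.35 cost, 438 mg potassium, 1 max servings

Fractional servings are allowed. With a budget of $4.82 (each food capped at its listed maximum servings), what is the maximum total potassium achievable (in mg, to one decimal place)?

2088.0 mg

Potassium per dollar: milk 1251, kidney beans 668.9, avocado 335.6, almonds 335.4, canned tuna 213.1.
Take 1 serving of milk: spends $0.35, +438.0 mg potassium (running total 438.0 mg).
Take 1 serving of kidney beans: spends $0.45, +301.0 mg potassium (running total 739.0 mg).
Take 2 servings of avocado: spends $3.20, +1074.0 mg potassium (running total 1813.0 mg).
Take 1.262 servings of almonds: spends $0.82, +275.0 mg potassium (running total 2088.0 mg).
Greedy by best ratio exhausts the cost allowance optimally: 2088.0 mg.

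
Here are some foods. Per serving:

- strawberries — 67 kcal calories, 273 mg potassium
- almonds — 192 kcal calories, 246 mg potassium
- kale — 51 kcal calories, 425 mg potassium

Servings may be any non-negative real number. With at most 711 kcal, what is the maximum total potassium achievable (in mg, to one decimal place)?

5925.0 mg

Potassium per kcal: kale 8.333, strawberries 4.075, almonds 1.281.
With no serving limits, spend the whole calories allowance on kale: 711 kcal / 51 kcal × 425 mg = 5925.0 mg.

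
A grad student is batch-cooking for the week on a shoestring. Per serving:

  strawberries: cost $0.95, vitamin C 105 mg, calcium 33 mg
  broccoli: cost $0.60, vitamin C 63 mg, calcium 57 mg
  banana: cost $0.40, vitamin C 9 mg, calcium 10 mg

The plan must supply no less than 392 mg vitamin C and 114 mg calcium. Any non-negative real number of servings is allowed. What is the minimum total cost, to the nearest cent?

$3.55

With two linear requirements the optimum uses one or two foods; enumerate the corners.
strawberries only: max(392/105, 114/33) = 3.733 servings → $3.55.
broccoli only: max(392/63, 114/57) = 6.222 servings → $3.73.
banana only: max(392/9, 114/10) = 43.56 servings → $17.42.
strawberries + broccoli: intersection lies outside the first quadrant.
strawberries + banana: intersection lies outside the first quadrant.
broccoli + banana: the both-tight solution has a negative serving — not a feasible corner.
The minimum over all feasible corners is $3.55.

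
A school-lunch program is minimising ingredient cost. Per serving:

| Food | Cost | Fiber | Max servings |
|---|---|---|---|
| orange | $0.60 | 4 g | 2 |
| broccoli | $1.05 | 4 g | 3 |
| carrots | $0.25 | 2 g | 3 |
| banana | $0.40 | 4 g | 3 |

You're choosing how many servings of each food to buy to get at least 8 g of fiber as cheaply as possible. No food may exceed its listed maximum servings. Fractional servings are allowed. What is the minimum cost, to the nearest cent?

Cost per g of fiber: banana $0.1000, carrots $0.1250, orange $0.1500, broccoli $0.2625.
Take 2 servings of banana: +8.0 g fiber for $0.80 (total $0.80, still need 0.0 g).
Greedy by cheapest-per-g is optimal for a single linear constraint, so the minimum cost is $0.80.

$0.80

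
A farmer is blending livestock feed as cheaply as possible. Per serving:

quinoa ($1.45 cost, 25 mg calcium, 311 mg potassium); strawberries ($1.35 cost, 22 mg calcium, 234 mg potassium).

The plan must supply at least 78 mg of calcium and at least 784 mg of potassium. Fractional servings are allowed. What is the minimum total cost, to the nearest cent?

Minimising a linear cost over {calcium ≥ 78, potassium ≥ 784, servings ≥ 0} — the optimum is at a vertex, using one or two foods.
quinoa only: max(78/25, 784/311) = 3.12 servings → $4.52.
strawberries only: max(78/22, 784/234) = 3.545 servings → $4.79.
quinoa + strawberries with both targets exact would need a negative amount; discard.
Cheapest feasible corner: $4.52.

$4.52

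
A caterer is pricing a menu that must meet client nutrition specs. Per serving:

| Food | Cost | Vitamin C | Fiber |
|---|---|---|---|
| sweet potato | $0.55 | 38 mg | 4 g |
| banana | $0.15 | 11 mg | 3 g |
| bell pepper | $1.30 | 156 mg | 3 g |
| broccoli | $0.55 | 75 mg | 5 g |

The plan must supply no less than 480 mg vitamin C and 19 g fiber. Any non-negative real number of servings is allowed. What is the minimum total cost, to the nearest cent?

$3.52

Two binding constraints pin down two serving amounts, so the optimal mix uses at most two foods. The candidates are each food alone (scaled to the tighter of vitamin C/fiber) and each pair with both constraints tight.
sweet potato only: max(480/38, 19/4) = 12.63 servings → $6.95.
banana only: max(480/11, 19/3) = 43.64 servings → $6.55.
bell pepper only: max(480/156, 19/3) = 6.333 servings → $8.23.
broccoli only: max(480/75, 19/5) = 6.4 servings → $3.52.
sweet potato + banana with both targets exact would need a negative amount; discard.
sweet potato + bell pepper with both tight: 2.988 servings and 2.349 servings → $4.70.
sweet potato + broccoli with both targets exact would need a negative amount; discard.
banana + bell pepper with both tight: 3.503 servings and 2.83 servings → $4.20.
banana + broccoli with both targets exact would need a negative amount; discard.
bell pepper + broccoli with both tight: 1.757 servings and 2.746 servings → $3.79.
Cheapest feasible corner: $3.52.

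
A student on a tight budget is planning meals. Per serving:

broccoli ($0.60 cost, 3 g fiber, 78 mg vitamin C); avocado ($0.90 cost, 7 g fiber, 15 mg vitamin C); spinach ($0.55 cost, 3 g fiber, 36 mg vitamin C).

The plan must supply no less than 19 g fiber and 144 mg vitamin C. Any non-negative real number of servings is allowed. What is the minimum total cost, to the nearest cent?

The cheapest plan sits at a corner of the feasible region — with two constraints it uses at most two foods.
broccoli only: max(19/3, 144/78) = 6.333 servings → $3.80.
avocado only: max(19/7, 144/15) = 9.6 servings → $8.64.
spinach only: max(19/3, 144/36) = 6.333 servings → $3.48.
broccoli + avocado with both tight: 1.443 servings and 2.096 servings → $2.75.
broccoli + spinach: the both-tight solution has a negative serving — not a feasible corner.
avocado + spinach with both tight: 1.217 servings and 3.493 servings → $3.02.
The minimum over all feasible corners is $2.75.

$2.75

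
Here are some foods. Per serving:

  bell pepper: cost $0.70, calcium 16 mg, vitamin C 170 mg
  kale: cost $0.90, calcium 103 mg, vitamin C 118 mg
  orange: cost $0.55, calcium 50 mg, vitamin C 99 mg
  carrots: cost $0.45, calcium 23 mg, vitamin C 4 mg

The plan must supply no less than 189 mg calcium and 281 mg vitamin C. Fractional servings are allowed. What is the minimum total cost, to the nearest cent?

Minimising a linear cost over {calcium ≥ 189, vitamin C ≥ 281, servings ≥ 0} — the optimum is at a vertex, using one or two foods.
bell pepper only: max(189/16, 281/170) = 11.81 servings → $8.27.
kale only: max(189/103, 281/118) = 2.381 servings → $2.14.
orange only: max(189/50, 281/99) = 3.78 servings → $2.08.
carrots only: max(189/23, 281/4) = 70.25 servings → $31.61.
bell pepper + kale with both tight: 0.4251 servings and 1.769 servings → $1.89.
bell pepper + orange: the both-tight solution has a negative serving — not a feasible corner.
bell pepper + carrots with both tight: 1.484 servings and 7.185 servings → $4.27.
kale + orange with both tight: 1.085 servings and 1.545 servings → $1.83.
kale + carrots: intersection lies outside the first quadrant.
orange + carrots with both tight: 2.748 servings and 2.244 servings → $2.52.
The minimum over all feasible corners is $1.83.

$1.83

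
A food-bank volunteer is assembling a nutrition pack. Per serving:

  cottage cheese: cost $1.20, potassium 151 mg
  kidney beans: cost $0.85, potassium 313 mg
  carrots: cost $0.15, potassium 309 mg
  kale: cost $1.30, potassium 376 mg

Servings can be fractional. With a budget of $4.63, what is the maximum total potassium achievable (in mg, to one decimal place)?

9537.8 mg

Potassium per dollar: carrots 2060, kidney beans 368.2, kale 289.2, cottage cheese 125.8.
With no serving limits, spend the whole cost allowance on carrots: $4.63 / $0.15 × 309 mg = 9537.8 mg.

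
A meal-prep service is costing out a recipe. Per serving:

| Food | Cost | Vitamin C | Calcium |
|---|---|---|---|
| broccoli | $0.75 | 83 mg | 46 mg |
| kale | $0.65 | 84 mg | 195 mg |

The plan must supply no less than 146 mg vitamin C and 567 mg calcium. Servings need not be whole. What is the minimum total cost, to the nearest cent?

Minimising a linear cost over {vitamin C ≥ 146, calcium ≥ 567, servings ≥ 0} — the optimum is at a vertex, using one or two foods.
broccoli only: max(146/83, 567/46) = 12.33 servings → $9.24.
kale only: max(146/84, 567/195) = 2.908 servings → $1.89.
broccoli + kale with both targets exact would need a negative amount; discard.
The minimum over all feasible corners is $1.89.

$1.89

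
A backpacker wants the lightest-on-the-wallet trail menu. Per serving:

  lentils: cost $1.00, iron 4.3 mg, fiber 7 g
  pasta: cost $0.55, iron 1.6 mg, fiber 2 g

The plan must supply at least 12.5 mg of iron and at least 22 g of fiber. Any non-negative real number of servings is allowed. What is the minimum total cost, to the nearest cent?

The cheapest plan sits at a corner of the feasible region — with two constraints it uses at most two foods.
lentils only: max(12.5/4.3, 22/7) = 3.143 servings → $3.14.
pasta only: max(12.5/1.6, 22/2) = 11 servings → $6.05.
lentils + pasta: the both-tight solution has a negative serving — not a feasible corner.
The minimum over all feasible corners is $3.14.

$3.14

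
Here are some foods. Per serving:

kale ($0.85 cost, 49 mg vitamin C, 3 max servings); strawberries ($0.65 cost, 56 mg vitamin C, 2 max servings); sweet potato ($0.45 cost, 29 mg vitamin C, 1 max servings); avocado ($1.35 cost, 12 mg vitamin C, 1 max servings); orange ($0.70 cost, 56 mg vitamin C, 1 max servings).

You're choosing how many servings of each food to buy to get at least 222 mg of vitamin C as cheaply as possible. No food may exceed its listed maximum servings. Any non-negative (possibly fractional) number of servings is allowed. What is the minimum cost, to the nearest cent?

$2.88

Cost per mg of vitamin C: strawberries $0.0116, orange $0.0125, sweet potato $0.0155, kale $0.0173, avocado $0.1125.
Take 2 servings of strawberries: +112.0 mg vitamin C for $1.30 (total $1.30, still need 110.0 mg).
Take 1 serving of orange: +56.0 mg vitamin C for $0.70 (total $2.00, still need 54.0 mg).
Take 1 serving of sweet potato: +29.0 mg vitamin C for $0.45 (total $2.45, still need 25.0 mg).
Take 0.5102 servings of kale: +25.0 mg vitamin C for $0.43 (total $2.88, still need 0.0 mg).
Greedy by cheapest-per-mg is optimal for a single linear constraint, so the minimum cost is $2.88.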